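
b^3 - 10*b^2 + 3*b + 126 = (b - 7)*(b - 6)*(b + 3)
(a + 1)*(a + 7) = a^2 + 8*a + 7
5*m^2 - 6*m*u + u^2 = (-5*m + u)*(-m + u)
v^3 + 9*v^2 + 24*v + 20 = (v + 2)^2*(v + 5)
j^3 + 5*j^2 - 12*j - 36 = (j - 3)*(j + 2)*(j + 6)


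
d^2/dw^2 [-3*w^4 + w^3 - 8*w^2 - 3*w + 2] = -36*w^2 + 6*w - 16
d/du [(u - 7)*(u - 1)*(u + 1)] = 3*u^2 - 14*u - 1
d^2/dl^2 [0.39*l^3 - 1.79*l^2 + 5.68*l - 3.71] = 2.34*l - 3.58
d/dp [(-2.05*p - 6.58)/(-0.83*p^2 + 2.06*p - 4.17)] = (-1.7015*p^2 - 10.9228*p + 22.1033)/(0.6889*p^4 - 3.4196*p^3 + 11.1658*p^2 - 17.1804*p + 17.3889)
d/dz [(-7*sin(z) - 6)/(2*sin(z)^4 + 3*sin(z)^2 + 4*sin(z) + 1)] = (42*(1 - cos(z)^2)^2 + 72*sin(z) - 12*sin(3*z) - 21*cos(z)^2 + 38)*cos(z)/(2*(1 - cos(z)^2)^2 + 4*sin(z) - 3*cos(z)^2 + 4)^2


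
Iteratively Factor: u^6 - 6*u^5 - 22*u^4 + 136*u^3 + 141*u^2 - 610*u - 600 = (u + 4)*(u^5 - 10*u^4 + 18*u^3 + 64*u^2 - 115*u - 150) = (u - 3)*(u + 4)*(u^4 - 7*u^3 - 3*u^2 + 55*u + 50) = (u - 5)*(u - 3)*(u + 4)*(u^3 - 2*u^2 - 13*u - 10) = (u - 5)^2*(u - 3)*(u + 4)*(u^2 + 3*u + 2) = (u - 5)^2*(u - 3)*(u + 1)*(u + 4)*(u + 2)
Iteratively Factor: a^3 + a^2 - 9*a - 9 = (a + 3)*(a^2 - 2*a - 3) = (a + 1)*(a + 3)*(a - 3)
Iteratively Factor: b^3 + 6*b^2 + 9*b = (b)*(b^2 + 6*b + 9) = b*(b + 3)*(b + 3)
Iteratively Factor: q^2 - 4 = (q + 2)*(q - 2)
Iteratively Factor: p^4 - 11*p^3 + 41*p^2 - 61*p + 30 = (p - 2)*(p^3 - 9*p^2 + 23*p - 15) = (p - 3)*(p - 2)*(p^2 - 6*p + 5) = (p - 3)*(p - 2)*(p - 1)*(p - 5)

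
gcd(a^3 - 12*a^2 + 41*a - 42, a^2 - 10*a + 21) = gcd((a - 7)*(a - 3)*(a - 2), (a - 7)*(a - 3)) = a^2 - 10*a + 21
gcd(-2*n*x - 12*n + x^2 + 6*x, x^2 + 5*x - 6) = x + 6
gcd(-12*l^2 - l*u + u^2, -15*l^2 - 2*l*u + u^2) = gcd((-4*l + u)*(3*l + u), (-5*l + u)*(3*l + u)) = 3*l + u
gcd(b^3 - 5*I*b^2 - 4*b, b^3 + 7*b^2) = b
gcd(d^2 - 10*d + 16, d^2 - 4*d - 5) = 1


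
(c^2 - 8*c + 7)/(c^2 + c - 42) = (c^2 - 8*c + 7)/(c^2 + c - 42)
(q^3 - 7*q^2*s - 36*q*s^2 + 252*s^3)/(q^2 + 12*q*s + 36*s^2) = (q^2 - 13*q*s + 42*s^2)/(q + 6*s)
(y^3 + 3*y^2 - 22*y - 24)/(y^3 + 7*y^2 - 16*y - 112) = (y^2 + 7*y + 6)/(y^2 + 11*y + 28)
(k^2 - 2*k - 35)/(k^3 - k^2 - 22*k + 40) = (k - 7)/(k^2 - 6*k + 8)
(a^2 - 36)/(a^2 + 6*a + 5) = (a^2 - 36)/(a^2 + 6*a + 5)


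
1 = 1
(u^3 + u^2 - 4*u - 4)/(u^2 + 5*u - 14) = (u^2 + 3*u + 2)/(u + 7)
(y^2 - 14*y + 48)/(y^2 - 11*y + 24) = (y - 6)/(y - 3)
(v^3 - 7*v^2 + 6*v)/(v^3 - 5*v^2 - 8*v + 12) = v/(v + 2)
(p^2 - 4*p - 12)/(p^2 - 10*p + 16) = (p^2 - 4*p - 12)/(p^2 - 10*p + 16)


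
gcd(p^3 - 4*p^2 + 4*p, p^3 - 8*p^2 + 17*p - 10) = p - 2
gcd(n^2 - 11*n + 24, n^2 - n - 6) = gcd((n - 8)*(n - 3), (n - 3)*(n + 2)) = n - 3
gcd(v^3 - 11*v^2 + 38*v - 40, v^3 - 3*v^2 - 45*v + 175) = v - 5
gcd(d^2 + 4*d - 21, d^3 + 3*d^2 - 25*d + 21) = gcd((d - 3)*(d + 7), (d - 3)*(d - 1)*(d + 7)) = d^2 + 4*d - 21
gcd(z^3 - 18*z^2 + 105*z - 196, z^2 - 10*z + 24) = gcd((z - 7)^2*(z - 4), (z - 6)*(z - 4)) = z - 4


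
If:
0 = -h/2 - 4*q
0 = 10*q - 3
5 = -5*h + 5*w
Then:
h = -12/5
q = 3/10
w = -7/5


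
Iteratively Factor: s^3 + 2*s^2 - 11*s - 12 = (s - 3)*(s^2 + 5*s + 4) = (s - 3)*(s + 4)*(s + 1)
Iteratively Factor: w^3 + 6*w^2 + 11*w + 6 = (w + 2)*(w^2 + 4*w + 3) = (w + 2)*(w + 3)*(w + 1)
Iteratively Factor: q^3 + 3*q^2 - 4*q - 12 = (q - 2)*(q^2 + 5*q + 6) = (q - 2)*(q + 2)*(q + 3)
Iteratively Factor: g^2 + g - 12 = (g + 4)*(g - 3)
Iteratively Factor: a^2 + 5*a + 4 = (a + 1)*(a + 4)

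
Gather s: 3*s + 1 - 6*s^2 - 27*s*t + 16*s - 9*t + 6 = -6*s^2 + s*(19 - 27*t) - 9*t + 7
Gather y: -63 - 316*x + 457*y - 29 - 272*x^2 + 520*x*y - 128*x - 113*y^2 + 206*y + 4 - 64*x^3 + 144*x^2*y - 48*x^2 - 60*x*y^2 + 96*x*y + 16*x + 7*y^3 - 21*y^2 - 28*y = -64*x^3 - 320*x^2 - 428*x + 7*y^3 + y^2*(-60*x - 134) + y*(144*x^2 + 616*x + 635) - 88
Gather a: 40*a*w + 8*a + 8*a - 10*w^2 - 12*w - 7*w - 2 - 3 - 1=a*(40*w + 16) - 10*w^2 - 19*w - 6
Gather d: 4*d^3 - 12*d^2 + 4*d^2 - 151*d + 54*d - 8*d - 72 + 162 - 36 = 4*d^3 - 8*d^2 - 105*d + 54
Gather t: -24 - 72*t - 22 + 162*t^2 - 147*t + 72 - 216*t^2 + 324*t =-54*t^2 + 105*t + 26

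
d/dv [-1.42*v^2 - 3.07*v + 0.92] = -2.84*v - 3.07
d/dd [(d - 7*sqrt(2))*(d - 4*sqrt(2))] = 2*d - 11*sqrt(2)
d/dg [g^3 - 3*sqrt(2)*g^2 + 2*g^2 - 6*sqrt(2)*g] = 3*g^2 - 6*sqrt(2)*g + 4*g - 6*sqrt(2)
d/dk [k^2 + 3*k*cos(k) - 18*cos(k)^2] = -3*k*sin(k) + 2*k + 18*sin(2*k) + 3*cos(k)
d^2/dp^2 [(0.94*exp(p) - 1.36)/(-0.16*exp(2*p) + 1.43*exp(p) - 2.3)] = (-0.024064*exp(4*p) - 0.0758079999999999*exp(3*p) + 1.142016*exp(2*p) - 2.312516*exp(p) - 0.499559999999999)*exp(p)/(0.004096*exp(6*p) - 0.109824*exp(5*p) + 1.158192*exp(4*p) - 6.081647*exp(3*p) + 16.64901*exp(2*p) - 22.6941*exp(p) + 12.167)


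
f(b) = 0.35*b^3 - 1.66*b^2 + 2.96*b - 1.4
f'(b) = 1.05*b^2 - 3.32*b + 2.96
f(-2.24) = -20.29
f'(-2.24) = 15.67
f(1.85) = 0.61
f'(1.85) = 0.41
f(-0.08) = -1.65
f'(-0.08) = 3.23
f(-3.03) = -35.35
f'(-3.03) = 22.66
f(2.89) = 1.74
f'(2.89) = 2.13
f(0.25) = -0.76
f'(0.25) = 2.20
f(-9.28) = -451.54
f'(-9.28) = 124.19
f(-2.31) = -21.41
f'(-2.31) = 16.23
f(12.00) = 399.88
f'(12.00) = 114.32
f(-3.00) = -34.67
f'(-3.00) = 22.37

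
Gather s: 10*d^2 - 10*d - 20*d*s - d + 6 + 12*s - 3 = 10*d^2 - 11*d + s*(12 - 20*d) + 3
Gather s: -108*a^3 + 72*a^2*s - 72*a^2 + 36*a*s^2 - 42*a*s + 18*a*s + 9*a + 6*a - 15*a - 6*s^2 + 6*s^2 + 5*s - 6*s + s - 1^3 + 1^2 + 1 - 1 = -108*a^3 - 72*a^2 + 36*a*s^2 + s*(72*a^2 - 24*a)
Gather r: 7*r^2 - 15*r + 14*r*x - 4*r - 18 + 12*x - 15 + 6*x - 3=7*r^2 + r*(14*x - 19) + 18*x - 36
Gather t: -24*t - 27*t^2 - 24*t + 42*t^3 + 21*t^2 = 42*t^3 - 6*t^2 - 48*t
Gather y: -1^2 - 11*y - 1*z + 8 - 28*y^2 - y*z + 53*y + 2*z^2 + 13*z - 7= -28*y^2 + y*(42 - z) + 2*z^2 + 12*z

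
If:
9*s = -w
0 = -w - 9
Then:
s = 1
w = -9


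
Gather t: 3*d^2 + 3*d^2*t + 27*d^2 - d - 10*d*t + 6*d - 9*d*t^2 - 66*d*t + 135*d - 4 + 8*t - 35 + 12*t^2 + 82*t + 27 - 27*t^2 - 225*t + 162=30*d^2 + 140*d + t^2*(-9*d - 15) + t*(3*d^2 - 76*d - 135) + 150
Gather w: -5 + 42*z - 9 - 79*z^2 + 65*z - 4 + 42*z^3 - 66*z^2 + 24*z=42*z^3 - 145*z^2 + 131*z - 18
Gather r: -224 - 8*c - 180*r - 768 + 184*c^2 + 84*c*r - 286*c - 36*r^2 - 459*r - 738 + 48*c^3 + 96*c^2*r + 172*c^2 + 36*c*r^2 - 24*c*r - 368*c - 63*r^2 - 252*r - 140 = 48*c^3 + 356*c^2 - 662*c + r^2*(36*c - 99) + r*(96*c^2 + 60*c - 891) - 1870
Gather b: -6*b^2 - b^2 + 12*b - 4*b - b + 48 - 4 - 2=-7*b^2 + 7*b + 42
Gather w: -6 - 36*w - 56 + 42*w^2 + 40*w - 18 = 42*w^2 + 4*w - 80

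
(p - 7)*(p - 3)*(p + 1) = p^3 - 9*p^2 + 11*p + 21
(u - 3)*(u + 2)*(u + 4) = u^3 + 3*u^2 - 10*u - 24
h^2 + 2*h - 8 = (h - 2)*(h + 4)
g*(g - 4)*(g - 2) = g^3 - 6*g^2 + 8*g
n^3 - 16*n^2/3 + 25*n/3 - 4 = (n - 3)*(n - 4/3)*(n - 1)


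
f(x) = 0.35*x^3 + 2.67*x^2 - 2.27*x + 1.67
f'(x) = 1.05*x^2 + 5.34*x - 2.27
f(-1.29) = 8.29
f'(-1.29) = -7.41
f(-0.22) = 2.29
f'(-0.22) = -3.39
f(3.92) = 54.88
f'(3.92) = 34.80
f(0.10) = 1.47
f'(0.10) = -1.73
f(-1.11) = 7.00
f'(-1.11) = -6.90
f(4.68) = 85.40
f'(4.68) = 45.72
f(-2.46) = 18.20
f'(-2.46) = -9.05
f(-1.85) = 12.79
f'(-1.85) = -8.56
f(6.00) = 159.77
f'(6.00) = 67.57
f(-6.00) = 35.81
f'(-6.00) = 3.49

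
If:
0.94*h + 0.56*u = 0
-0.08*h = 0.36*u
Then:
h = 0.00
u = 0.00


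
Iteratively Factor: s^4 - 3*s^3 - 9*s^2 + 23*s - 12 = (s - 1)*(s^3 - 2*s^2 - 11*s + 12) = (s - 1)^2*(s^2 - s - 12) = (s - 1)^2*(s + 3)*(s - 4)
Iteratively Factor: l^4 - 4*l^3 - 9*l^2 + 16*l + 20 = (l + 2)*(l^3 - 6*l^2 + 3*l + 10) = (l - 2)*(l + 2)*(l^2 - 4*l - 5) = (l - 5)*(l - 2)*(l + 2)*(l + 1)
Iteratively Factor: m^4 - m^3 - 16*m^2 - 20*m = (m + 2)*(m^3 - 3*m^2 - 10*m) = m*(m + 2)*(m^2 - 3*m - 10) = m*(m + 2)^2*(m - 5)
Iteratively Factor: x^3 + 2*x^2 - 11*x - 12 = (x - 3)*(x^2 + 5*x + 4) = (x - 3)*(x + 4)*(x + 1)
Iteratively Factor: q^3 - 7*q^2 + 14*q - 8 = (q - 1)*(q^2 - 6*q + 8) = (q - 2)*(q - 1)*(q - 4)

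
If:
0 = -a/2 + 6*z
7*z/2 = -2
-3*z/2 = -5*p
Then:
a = -48/7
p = -6/35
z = -4/7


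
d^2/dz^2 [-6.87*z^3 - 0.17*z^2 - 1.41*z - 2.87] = -41.22*z - 0.34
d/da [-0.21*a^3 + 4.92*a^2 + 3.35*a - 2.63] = -0.63*a^2 + 9.84*a + 3.35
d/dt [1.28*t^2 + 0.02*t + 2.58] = 2.56*t + 0.02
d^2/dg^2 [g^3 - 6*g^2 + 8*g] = 6*g - 12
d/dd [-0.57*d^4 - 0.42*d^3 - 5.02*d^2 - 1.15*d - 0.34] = -2.28*d^3 - 1.26*d^2 - 10.04*d - 1.15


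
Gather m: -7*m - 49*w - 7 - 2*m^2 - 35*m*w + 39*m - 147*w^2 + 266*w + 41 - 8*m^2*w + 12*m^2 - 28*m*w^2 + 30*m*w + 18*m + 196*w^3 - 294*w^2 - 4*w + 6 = m^2*(10 - 8*w) + m*(-28*w^2 - 5*w + 50) + 196*w^3 - 441*w^2 + 213*w + 40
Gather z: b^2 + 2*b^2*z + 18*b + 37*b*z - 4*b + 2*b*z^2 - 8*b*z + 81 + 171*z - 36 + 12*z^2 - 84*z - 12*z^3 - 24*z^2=b^2 + 14*b - 12*z^3 + z^2*(2*b - 12) + z*(2*b^2 + 29*b + 87) + 45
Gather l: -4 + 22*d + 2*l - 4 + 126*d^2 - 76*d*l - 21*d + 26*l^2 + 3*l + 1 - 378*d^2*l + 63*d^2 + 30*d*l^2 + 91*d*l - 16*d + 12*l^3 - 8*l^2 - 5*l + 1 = 189*d^2 - 15*d + 12*l^3 + l^2*(30*d + 18) + l*(-378*d^2 + 15*d) - 6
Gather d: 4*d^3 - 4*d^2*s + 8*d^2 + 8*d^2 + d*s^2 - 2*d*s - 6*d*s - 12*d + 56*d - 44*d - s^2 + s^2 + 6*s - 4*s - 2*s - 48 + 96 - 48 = 4*d^3 + d^2*(16 - 4*s) + d*(s^2 - 8*s)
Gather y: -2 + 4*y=4*y - 2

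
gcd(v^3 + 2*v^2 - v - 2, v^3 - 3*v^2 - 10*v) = v + 2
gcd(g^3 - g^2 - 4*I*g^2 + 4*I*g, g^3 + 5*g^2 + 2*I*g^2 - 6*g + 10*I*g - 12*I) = g - 1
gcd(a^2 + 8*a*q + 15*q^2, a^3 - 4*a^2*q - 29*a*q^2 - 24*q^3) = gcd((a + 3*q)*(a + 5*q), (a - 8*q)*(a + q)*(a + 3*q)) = a + 3*q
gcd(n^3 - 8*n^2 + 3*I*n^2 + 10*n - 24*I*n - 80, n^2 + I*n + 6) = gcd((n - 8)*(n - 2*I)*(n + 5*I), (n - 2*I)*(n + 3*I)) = n - 2*I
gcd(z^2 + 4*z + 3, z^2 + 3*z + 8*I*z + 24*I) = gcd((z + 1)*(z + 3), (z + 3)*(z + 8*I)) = z + 3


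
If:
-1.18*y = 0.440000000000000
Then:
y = -0.37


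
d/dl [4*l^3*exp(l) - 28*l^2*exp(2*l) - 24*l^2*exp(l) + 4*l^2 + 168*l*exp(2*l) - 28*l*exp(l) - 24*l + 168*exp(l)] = 4*l^3*exp(l) - 56*l^2*exp(2*l) - 12*l^2*exp(l) + 280*l*exp(2*l) - 76*l*exp(l) + 8*l + 168*exp(2*l) + 140*exp(l) - 24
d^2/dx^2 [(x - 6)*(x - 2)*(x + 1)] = 6*x - 14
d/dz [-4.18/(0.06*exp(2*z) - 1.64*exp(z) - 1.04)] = (0.5016*exp(z) - 6.8552)*exp(z)/(-0.06*exp(2*z) + 1.64*exp(z) + 1.04)^2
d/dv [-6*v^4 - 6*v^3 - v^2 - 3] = 2*v*(-12*v^2 - 9*v - 1)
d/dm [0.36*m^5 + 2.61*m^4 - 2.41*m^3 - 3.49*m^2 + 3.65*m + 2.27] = 1.8*m^4 + 10.44*m^3 - 7.23*m^2 - 6.98*m + 3.65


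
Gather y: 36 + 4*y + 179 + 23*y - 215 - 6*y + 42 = 21*y + 42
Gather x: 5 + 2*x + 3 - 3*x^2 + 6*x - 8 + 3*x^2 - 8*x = 0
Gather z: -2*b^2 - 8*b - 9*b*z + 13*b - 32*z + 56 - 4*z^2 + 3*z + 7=-2*b^2 + 5*b - 4*z^2 + z*(-9*b - 29) + 63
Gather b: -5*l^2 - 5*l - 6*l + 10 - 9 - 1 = -5*l^2 - 11*l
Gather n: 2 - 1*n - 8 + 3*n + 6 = 2*n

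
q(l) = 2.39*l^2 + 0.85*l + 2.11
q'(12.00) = 58.21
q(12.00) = 356.47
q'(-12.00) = -56.51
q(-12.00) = 336.07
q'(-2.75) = -12.30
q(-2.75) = 17.85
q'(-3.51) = -15.93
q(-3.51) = 28.57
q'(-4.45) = -20.42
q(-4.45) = 45.66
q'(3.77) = 18.87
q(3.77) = 39.28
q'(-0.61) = -2.07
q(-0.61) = 2.48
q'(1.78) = 9.36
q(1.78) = 11.20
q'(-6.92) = -32.23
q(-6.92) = 110.68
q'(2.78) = 14.14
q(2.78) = 22.94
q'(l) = 4.78*l + 0.85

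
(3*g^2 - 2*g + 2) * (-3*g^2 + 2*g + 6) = -9*g^4 + 12*g^3 + 8*g^2 - 8*g + 12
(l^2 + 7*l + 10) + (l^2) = 2*l^2 + 7*l + 10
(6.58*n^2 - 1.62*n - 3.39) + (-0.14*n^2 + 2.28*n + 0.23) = 6.44*n^2 + 0.66*n - 3.16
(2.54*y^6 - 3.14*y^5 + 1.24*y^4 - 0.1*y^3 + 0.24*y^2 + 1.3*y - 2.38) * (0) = 0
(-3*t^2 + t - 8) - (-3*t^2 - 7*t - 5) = 8*t - 3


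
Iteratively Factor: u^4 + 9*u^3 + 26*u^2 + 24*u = (u)*(u^3 + 9*u^2 + 26*u + 24) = u*(u + 4)*(u^2 + 5*u + 6) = u*(u + 3)*(u + 4)*(u + 2)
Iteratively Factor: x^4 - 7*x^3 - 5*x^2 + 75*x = (x + 3)*(x^3 - 10*x^2 + 25*x) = (x - 5)*(x + 3)*(x^2 - 5*x) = x*(x - 5)*(x + 3)*(x - 5)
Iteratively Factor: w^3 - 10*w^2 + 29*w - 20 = (w - 4)*(w^2 - 6*w + 5) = (w - 4)*(w - 1)*(w - 5)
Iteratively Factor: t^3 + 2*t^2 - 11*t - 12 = (t + 4)*(t^2 - 2*t - 3) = (t - 3)*(t + 4)*(t + 1)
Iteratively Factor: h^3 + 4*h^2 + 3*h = (h)*(h^2 + 4*h + 3) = h*(h + 1)*(h + 3)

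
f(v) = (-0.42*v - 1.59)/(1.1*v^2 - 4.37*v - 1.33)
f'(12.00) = 0.01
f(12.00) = -0.06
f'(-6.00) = -0.00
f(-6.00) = 0.01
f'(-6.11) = -0.00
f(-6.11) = 0.01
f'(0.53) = -0.40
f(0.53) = 0.54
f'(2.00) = 0.08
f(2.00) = 0.43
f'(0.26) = -0.95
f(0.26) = 0.71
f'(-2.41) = -0.05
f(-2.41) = -0.04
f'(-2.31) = -0.06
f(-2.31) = -0.04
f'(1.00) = -0.11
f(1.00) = 0.44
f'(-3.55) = -0.02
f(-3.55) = -0.00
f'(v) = (4.37 - 2.2*v)*(-0.42*v - 1.59)/(1.1*v^2 - 4.37*v - 1.33)^2 - 0.42/(1.1*v^2 - 4.37*v - 1.33) = (0.462*v^2 + 3.498*v - 6.3897)/(1.21*v^4 - 9.614*v^3 + 16.1709*v^2 + 11.6242*v + 1.7689)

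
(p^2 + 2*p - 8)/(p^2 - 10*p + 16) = (p + 4)/(p - 8)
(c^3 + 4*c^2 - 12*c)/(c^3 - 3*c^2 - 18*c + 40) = c*(c + 6)/(c^2 - c - 20)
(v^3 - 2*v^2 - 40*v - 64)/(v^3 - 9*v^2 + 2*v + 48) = (v + 4)/(v - 3)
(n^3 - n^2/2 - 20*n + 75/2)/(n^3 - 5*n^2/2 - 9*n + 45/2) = (n + 5)/(n + 3)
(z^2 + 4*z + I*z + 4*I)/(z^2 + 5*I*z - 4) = (z + 4)/(z + 4*I)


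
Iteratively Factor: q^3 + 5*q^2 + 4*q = (q)*(q^2 + 5*q + 4) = q*(q + 4)*(q + 1)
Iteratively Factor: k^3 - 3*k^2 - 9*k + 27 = (k + 3)*(k^2 - 6*k + 9) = (k - 3)*(k + 3)*(k - 3)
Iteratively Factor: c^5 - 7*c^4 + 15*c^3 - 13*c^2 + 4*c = (c)*(c^4 - 7*c^3 + 15*c^2 - 13*c + 4) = c*(c - 1)*(c^3 - 6*c^2 + 9*c - 4) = c*(c - 1)^2*(c^2 - 5*c + 4) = c*(c - 1)^3*(c - 4)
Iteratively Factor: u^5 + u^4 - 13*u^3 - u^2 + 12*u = (u)*(u^4 + u^3 - 13*u^2 - u + 12) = u*(u + 4)*(u^3 - 3*u^2 - u + 3) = u*(u - 1)*(u + 4)*(u^2 - 2*u - 3) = u*(u - 3)*(u - 1)*(u + 4)*(u + 1)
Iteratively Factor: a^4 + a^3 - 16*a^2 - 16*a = (a - 4)*(a^3 + 5*a^2 + 4*a) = (a - 4)*(a + 4)*(a^2 + a) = a*(a - 4)*(a + 4)*(a + 1)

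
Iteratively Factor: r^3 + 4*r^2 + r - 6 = (r - 1)*(r^2 + 5*r + 6) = (r - 1)*(r + 3)*(r + 2)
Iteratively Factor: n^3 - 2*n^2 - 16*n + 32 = (n - 2)*(n^2 - 16) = (n - 2)*(n + 4)*(n - 4)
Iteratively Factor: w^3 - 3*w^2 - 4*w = (w - 4)*(w^2 + w) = w*(w - 4)*(w + 1)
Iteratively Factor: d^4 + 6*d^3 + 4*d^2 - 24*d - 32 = (d - 2)*(d^3 + 8*d^2 + 20*d + 16) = (d - 2)*(d + 2)*(d^2 + 6*d + 8) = (d - 2)*(d + 2)^2*(d + 4)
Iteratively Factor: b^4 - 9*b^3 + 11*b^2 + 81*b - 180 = (b - 3)*(b^3 - 6*b^2 - 7*b + 60) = (b - 4)*(b - 3)*(b^2 - 2*b - 15) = (b - 5)*(b - 4)*(b - 3)*(b + 3)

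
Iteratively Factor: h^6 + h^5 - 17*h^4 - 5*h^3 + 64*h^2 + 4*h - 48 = (h + 2)*(h^5 - h^4 - 15*h^3 + 25*h^2 + 14*h - 24) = (h - 2)*(h + 2)*(h^4 + h^3 - 13*h^2 - h + 12) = (h - 2)*(h + 2)*(h + 4)*(h^3 - 3*h^2 - h + 3) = (h - 2)*(h + 1)*(h + 2)*(h + 4)*(h^2 - 4*h + 3) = (h - 3)*(h - 2)*(h + 1)*(h + 2)*(h + 4)*(h - 1)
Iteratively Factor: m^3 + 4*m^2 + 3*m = (m)*(m^2 + 4*m + 3) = m*(m + 1)*(m + 3)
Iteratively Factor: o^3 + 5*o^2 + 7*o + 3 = (o + 1)*(o^2 + 4*o + 3) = (o + 1)^2*(o + 3)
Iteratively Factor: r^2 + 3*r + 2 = (r + 1)*(r + 2)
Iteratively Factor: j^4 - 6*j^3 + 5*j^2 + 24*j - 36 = (j - 3)*(j^3 - 3*j^2 - 4*j + 12) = (j - 3)^2*(j^2 - 4) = (j - 3)^2*(j - 2)*(j + 2)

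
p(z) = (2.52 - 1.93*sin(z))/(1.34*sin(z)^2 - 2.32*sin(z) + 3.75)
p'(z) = (2.52 - 1.93*sin(z))*(-2.68*sin(z)*cos(z) + 2.32*cos(z))/(1.34*sin(z)^2 - 2.32*sin(z) + 3.75)^2 - 1.93*cos(z)/(1.34*sin(z)^2 - 2.32*sin(z) + 3.75)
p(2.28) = 0.38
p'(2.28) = 0.43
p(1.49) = 0.22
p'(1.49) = -0.06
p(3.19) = 0.68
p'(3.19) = 0.07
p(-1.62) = 0.60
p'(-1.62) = -0.01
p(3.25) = 0.68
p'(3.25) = 0.04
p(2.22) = 0.36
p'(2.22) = 0.41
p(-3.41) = 0.62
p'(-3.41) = 0.28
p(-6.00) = 0.62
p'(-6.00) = -0.29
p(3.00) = 0.65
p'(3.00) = 0.19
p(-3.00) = 0.68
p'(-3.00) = 0.02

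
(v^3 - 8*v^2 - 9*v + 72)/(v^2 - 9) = v - 8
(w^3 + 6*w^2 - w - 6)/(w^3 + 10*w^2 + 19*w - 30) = (w + 1)/(w + 5)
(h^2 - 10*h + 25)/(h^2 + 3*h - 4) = (h^2 - 10*h + 25)/(h^2 + 3*h - 4)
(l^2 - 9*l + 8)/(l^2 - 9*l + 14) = (l^2 - 9*l + 8)/(l^2 - 9*l + 14)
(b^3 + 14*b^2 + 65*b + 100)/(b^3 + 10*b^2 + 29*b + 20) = (b + 5)/(b + 1)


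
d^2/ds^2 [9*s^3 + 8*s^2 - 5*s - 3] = 54*s + 16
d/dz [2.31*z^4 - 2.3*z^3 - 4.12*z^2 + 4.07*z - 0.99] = 9.24*z^3 - 6.9*z^2 - 8.24*z + 4.07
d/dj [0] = 0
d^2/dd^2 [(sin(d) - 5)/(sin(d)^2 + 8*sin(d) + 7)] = (-9*(1 - cos(2*d))^2/4 + 371*sin(d)/4 - 29*sin(3*d)/4 - 143*cos(2*d)/2 + cos(4*d) - 1223/2)/((sin(d) + 1)^2*(sin(d) + 7)^3)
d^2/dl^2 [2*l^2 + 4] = 4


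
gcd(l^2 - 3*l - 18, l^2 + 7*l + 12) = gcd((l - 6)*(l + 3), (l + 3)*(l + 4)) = l + 3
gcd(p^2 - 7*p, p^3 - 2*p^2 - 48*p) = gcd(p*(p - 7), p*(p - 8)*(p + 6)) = p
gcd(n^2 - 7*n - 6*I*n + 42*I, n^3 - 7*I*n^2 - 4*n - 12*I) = n - 6*I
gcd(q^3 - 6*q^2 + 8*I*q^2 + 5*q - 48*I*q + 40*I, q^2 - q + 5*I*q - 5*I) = q - 1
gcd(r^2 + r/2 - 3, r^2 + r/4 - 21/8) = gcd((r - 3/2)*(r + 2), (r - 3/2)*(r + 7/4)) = r - 3/2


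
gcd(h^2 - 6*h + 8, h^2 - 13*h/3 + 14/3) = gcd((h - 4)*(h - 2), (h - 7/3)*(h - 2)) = h - 2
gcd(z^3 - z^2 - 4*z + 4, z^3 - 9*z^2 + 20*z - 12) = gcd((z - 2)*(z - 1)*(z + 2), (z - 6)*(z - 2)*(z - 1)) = z^2 - 3*z + 2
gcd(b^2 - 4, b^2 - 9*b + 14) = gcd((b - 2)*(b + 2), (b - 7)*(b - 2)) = b - 2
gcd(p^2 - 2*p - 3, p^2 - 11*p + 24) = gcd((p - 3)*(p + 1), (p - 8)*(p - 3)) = p - 3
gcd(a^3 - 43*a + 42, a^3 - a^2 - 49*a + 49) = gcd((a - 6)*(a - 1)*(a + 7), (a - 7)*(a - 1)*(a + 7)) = a^2 + 6*a - 7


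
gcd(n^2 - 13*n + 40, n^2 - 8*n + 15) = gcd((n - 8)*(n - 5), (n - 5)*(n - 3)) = n - 5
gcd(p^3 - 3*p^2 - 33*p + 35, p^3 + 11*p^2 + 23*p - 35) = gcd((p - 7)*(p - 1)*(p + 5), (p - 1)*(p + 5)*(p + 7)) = p^2 + 4*p - 5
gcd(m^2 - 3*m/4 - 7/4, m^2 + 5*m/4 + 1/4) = m + 1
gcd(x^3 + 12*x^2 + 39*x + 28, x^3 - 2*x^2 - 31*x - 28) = x^2 + 5*x + 4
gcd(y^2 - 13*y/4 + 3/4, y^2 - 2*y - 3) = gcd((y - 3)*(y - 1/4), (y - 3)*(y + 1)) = y - 3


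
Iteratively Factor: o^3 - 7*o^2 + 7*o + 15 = (o - 5)*(o^2 - 2*o - 3) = (o - 5)*(o + 1)*(o - 3)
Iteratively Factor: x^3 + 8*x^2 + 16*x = (x + 4)*(x^2 + 4*x) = (x + 4)^2*(x)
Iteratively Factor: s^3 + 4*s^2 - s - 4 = (s + 4)*(s^2 - 1) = (s - 1)*(s + 4)*(s + 1)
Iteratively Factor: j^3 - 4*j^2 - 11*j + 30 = (j - 2)*(j^2 - 2*j - 15) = (j - 2)*(j + 3)*(j - 5)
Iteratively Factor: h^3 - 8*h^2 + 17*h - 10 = (h - 5)*(h^2 - 3*h + 2) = (h - 5)*(h - 2)*(h - 1)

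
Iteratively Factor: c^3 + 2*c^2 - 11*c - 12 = (c - 3)*(c^2 + 5*c + 4) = (c - 3)*(c + 4)*(c + 1)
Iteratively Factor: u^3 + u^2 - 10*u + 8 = (u + 4)*(u^2 - 3*u + 2) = (u - 2)*(u + 4)*(u - 1)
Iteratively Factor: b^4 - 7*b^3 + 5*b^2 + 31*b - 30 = (b - 1)*(b^3 - 6*b^2 - b + 30) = (b - 1)*(b + 2)*(b^2 - 8*b + 15) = (b - 3)*(b - 1)*(b + 2)*(b - 5)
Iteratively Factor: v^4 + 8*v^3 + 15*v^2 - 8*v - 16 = (v + 4)*(v^3 + 4*v^2 - v - 4) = (v - 1)*(v + 4)*(v^2 + 5*v + 4) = (v - 1)*(v + 1)*(v + 4)*(v + 4)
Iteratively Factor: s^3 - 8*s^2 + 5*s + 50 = (s - 5)*(s^2 - 3*s - 10) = (s - 5)*(s + 2)*(s - 5)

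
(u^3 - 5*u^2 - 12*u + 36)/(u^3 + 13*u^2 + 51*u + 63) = (u^2 - 8*u + 12)/(u^2 + 10*u + 21)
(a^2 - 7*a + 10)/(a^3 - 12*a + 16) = (a - 5)/(a^2 + 2*a - 8)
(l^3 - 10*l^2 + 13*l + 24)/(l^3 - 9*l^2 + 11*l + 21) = (l - 8)/(l - 7)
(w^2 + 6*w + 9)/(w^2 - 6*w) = (w^2 + 6*w + 9)/(w*(w - 6))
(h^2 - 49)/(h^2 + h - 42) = (h - 7)/(h - 6)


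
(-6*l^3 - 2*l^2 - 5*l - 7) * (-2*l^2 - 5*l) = 12*l^5 + 34*l^4 + 20*l^3 + 39*l^2 + 35*l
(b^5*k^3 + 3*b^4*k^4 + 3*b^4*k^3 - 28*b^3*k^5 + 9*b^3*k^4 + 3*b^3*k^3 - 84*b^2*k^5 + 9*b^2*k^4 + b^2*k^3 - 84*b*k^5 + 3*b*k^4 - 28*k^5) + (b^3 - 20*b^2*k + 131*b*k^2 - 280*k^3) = b^5*k^3 + 3*b^4*k^4 + 3*b^4*k^3 - 28*b^3*k^5 + 9*b^3*k^4 + 3*b^3*k^3 + b^3 - 84*b^2*k^5 + 9*b^2*k^4 + b^2*k^3 - 20*b^2*k - 84*b*k^5 + 3*b*k^4 + 131*b*k^2 - 28*k^5 - 280*k^3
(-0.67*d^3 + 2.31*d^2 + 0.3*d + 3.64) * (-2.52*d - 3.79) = 1.6884*d^4 - 3.2819*d^3 - 9.5109*d^2 - 10.3098*d - 13.7956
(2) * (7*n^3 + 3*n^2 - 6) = 14*n^3 + 6*n^2 - 12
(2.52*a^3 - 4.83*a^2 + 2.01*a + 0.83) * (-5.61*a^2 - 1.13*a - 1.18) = -14.1372*a^5 + 24.2487*a^4 - 8.7918*a^3 - 1.2282*a^2 - 3.3097*a - 0.9794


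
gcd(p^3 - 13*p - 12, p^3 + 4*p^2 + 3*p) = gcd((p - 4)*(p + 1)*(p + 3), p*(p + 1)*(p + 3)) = p^2 + 4*p + 3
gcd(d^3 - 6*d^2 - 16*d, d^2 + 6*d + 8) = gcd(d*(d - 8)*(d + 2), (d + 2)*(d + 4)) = d + 2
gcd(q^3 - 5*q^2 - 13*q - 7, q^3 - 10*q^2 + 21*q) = q - 7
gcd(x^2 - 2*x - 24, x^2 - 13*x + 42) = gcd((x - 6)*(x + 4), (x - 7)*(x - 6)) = x - 6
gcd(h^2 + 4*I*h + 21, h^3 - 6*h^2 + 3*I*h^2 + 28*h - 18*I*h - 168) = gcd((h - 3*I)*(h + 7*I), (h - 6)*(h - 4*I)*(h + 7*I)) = h + 7*I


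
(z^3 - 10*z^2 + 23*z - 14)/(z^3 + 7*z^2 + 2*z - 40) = (z^2 - 8*z + 7)/(z^2 + 9*z + 20)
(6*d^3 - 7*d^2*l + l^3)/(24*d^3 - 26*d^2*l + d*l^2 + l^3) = (6*d^2 - d*l - l^2)/(24*d^2 - 2*d*l - l^2)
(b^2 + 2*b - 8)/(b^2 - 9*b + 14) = (b + 4)/(b - 7)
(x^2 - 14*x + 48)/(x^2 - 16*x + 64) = (x - 6)/(x - 8)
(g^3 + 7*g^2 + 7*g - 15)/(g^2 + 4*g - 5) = g + 3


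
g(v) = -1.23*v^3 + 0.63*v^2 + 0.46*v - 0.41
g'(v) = -3.69*v^2 + 1.26*v + 0.46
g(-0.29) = -0.46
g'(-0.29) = -0.22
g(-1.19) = 2.01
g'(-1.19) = -6.26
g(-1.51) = 4.57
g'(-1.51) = -9.86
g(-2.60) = 24.27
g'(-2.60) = -27.76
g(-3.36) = 51.81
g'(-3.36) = -45.43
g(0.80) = -0.27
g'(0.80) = -0.89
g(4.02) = -68.29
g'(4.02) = -54.11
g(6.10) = -253.35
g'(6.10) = -129.16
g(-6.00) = 285.19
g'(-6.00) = -139.94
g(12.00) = -2029.61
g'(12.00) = -515.78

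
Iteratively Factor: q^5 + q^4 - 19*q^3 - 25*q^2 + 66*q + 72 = (q + 3)*(q^4 - 2*q^3 - 13*q^2 + 14*q + 24) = (q + 1)*(q + 3)*(q^3 - 3*q^2 - 10*q + 24) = (q - 4)*(q + 1)*(q + 3)*(q^2 + q - 6) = (q - 4)*(q + 1)*(q + 3)^2*(q - 2)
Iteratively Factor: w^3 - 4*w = (w + 2)*(w^2 - 2*w) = w*(w + 2)*(w - 2)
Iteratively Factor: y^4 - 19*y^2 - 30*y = (y - 5)*(y^3 + 5*y^2 + 6*y) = (y - 5)*(y + 2)*(y^2 + 3*y) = (y - 5)*(y + 2)*(y + 3)*(y)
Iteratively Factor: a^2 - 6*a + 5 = (a - 5)*(a - 1)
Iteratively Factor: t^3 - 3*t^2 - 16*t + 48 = (t - 4)*(t^2 + t - 12) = (t - 4)*(t - 3)*(t + 4)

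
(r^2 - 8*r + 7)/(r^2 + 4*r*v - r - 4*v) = (r - 7)/(r + 4*v)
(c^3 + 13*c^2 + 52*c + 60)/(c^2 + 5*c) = c + 8 + 12/c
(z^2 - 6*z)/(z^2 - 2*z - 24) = z/(z + 4)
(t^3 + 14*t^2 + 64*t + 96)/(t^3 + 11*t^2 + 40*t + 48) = (t + 6)/(t + 3)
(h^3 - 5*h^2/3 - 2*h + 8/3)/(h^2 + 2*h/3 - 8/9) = 3*(h^2 - 3*h + 2)/(3*h - 2)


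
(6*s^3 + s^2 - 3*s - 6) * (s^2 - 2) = 6*s^5 + s^4 - 15*s^3 - 8*s^2 + 6*s + 12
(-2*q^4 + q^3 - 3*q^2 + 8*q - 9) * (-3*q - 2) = 6*q^5 + q^4 + 7*q^3 - 18*q^2 + 11*q + 18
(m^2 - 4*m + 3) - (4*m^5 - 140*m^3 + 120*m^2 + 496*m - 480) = -4*m^5 + 140*m^3 - 119*m^2 - 500*m + 483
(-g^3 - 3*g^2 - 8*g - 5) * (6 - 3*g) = 3*g^4 + 3*g^3 + 6*g^2 - 33*g - 30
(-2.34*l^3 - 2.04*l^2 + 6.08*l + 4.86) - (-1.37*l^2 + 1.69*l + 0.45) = -2.34*l^3 - 0.67*l^2 + 4.39*l + 4.41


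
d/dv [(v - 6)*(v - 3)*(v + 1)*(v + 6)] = 4*v^3 - 6*v^2 - 78*v + 72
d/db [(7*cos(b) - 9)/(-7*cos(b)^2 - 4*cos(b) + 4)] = (-49*cos(b)^2 + 126*cos(b) + 8)*sin(b)/(-7*sin(b)^2 + 4*cos(b) + 3)^2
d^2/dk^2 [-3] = 0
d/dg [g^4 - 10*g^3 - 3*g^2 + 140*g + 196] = 4*g^3 - 30*g^2 - 6*g + 140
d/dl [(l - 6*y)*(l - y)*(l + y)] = 3*l^2 - 12*l*y - y^2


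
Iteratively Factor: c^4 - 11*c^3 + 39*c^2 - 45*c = (c - 3)*(c^3 - 8*c^2 + 15*c) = c*(c - 3)*(c^2 - 8*c + 15) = c*(c - 5)*(c - 3)*(c - 3)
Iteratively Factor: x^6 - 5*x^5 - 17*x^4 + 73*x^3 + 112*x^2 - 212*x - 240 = (x - 2)*(x^5 - 3*x^4 - 23*x^3 + 27*x^2 + 166*x + 120) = (x - 2)*(x + 2)*(x^4 - 5*x^3 - 13*x^2 + 53*x + 60) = (x - 4)*(x - 2)*(x + 2)*(x^3 - x^2 - 17*x - 15) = (x - 5)*(x - 4)*(x - 2)*(x + 2)*(x^2 + 4*x + 3) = (x - 5)*(x - 4)*(x - 2)*(x + 1)*(x + 2)*(x + 3)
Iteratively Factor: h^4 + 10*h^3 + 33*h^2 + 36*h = (h + 4)*(h^3 + 6*h^2 + 9*h) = h*(h + 4)*(h^2 + 6*h + 9) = h*(h + 3)*(h + 4)*(h + 3)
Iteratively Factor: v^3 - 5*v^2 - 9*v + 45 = (v - 3)*(v^2 - 2*v - 15) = (v - 5)*(v - 3)*(v + 3)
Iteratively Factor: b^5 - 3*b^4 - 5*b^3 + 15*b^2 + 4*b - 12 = (b + 1)*(b^4 - 4*b^3 - b^2 + 16*b - 12) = (b - 2)*(b + 1)*(b^3 - 2*b^2 - 5*b + 6) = (b - 3)*(b - 2)*(b + 1)*(b^2 + b - 2) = (b - 3)*(b - 2)*(b + 1)*(b + 2)*(b - 1)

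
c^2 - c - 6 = (c - 3)*(c + 2)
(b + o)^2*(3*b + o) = 3*b^3 + 7*b^2*o + 5*b*o^2 + o^3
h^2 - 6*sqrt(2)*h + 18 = (h - 3*sqrt(2))^2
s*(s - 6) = s^2 - 6*s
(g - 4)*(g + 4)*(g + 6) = g^3 + 6*g^2 - 16*g - 96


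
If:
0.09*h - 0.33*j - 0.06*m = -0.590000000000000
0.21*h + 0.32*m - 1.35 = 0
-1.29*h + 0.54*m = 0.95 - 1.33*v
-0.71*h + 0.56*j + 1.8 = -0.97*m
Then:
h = 5.74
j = 3.27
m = 0.45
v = 6.09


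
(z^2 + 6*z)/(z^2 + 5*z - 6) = z/(z - 1)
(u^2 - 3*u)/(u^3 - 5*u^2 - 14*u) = (3 - u)/(-u^2 + 5*u + 14)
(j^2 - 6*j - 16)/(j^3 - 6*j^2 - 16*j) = 1/j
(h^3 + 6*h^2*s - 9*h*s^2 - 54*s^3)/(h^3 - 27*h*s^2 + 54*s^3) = (-h - 3*s)/(-h + 3*s)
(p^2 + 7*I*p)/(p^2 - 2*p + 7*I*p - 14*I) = p/(p - 2)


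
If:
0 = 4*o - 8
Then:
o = 2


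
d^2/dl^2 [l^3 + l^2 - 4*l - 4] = 6*l + 2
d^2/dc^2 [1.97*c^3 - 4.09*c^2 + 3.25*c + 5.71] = 11.82*c - 8.18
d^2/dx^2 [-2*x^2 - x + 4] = -4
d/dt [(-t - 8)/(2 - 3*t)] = -26/(3*t - 2)^2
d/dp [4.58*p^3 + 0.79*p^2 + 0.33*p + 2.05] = 13.74*p^2 + 1.58*p + 0.33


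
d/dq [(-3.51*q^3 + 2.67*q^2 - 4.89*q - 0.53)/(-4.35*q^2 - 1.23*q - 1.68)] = (15.2685*q^4 + 8.6346*q^3 - 6.86519999999999*q^2 - 13.5822*q + 7.5633)/(18.9225*q^4 + 10.701*q^3 + 16.1289*q^2 + 4.1328*q + 2.8224)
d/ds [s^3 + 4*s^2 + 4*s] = 3*s^2 + 8*s + 4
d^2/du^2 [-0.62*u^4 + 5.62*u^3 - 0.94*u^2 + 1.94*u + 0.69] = -7.44*u^2 + 33.72*u - 1.88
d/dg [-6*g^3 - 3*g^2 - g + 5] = -18*g^2 - 6*g - 1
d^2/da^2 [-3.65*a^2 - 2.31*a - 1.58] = -7.30000000000000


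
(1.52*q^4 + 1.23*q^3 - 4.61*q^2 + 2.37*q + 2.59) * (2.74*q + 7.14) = 4.1648*q^5 + 14.223*q^4 - 3.8492*q^3 - 26.4216*q^2 + 24.0184*q + 18.4926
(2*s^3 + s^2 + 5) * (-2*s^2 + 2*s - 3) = -4*s^5 + 2*s^4 - 4*s^3 - 13*s^2 + 10*s - 15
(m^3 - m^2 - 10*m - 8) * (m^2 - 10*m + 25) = m^5 - 11*m^4 + 25*m^3 + 67*m^2 - 170*m - 200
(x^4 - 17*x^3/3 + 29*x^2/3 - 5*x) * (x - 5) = x^5 - 32*x^4/3 + 38*x^3 - 160*x^2/3 + 25*x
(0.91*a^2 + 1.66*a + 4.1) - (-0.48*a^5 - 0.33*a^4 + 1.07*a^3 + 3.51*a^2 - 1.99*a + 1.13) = 0.48*a^5 + 0.33*a^4 - 1.07*a^3 - 2.6*a^2 + 3.65*a + 2.97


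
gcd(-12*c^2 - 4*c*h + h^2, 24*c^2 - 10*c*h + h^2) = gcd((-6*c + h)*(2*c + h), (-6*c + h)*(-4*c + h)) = 6*c - h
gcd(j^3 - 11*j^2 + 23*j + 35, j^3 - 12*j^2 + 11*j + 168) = j - 7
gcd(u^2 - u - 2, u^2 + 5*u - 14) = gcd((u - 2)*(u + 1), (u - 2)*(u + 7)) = u - 2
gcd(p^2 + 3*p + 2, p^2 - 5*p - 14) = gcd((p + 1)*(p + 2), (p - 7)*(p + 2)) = p + 2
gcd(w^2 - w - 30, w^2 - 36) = w - 6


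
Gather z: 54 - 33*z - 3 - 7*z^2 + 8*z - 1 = -7*z^2 - 25*z + 50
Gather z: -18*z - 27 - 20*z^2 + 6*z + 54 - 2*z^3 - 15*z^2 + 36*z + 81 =-2*z^3 - 35*z^2 + 24*z + 108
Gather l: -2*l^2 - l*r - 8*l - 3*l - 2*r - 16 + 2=-2*l^2 + l*(-r - 11) - 2*r - 14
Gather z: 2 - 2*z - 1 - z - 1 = -3*z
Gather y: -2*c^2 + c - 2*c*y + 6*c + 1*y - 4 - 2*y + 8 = -2*c^2 + 7*c + y*(-2*c - 1) + 4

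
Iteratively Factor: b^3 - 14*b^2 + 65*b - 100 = (b - 5)*(b^2 - 9*b + 20) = (b - 5)*(b - 4)*(b - 5)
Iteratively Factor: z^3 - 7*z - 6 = (z - 3)*(z^2 + 3*z + 2) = (z - 3)*(z + 2)*(z + 1)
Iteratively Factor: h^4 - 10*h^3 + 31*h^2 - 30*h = (h - 2)*(h^3 - 8*h^2 + 15*h) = (h - 5)*(h - 2)*(h^2 - 3*h) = (h - 5)*(h - 3)*(h - 2)*(h)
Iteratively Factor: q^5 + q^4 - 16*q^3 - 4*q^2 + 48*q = (q + 4)*(q^4 - 3*q^3 - 4*q^2 + 12*q) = (q - 2)*(q + 4)*(q^3 - q^2 - 6*q) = (q - 3)*(q - 2)*(q + 4)*(q^2 + 2*q) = q*(q - 3)*(q - 2)*(q + 4)*(q + 2)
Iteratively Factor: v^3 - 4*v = (v - 2)*(v^2 + 2*v) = v*(v - 2)*(v + 2)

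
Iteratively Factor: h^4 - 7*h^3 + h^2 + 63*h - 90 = (h - 2)*(h^3 - 5*h^2 - 9*h + 45) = (h - 2)*(h + 3)*(h^2 - 8*h + 15) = (h - 3)*(h - 2)*(h + 3)*(h - 5)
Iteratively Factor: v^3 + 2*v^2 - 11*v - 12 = (v + 1)*(v^2 + v - 12) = (v + 1)*(v + 4)*(v - 3)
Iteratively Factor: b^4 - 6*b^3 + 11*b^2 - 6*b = (b - 2)*(b^3 - 4*b^2 + 3*b) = b*(b - 2)*(b^2 - 4*b + 3) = b*(b - 2)*(b - 1)*(b - 3)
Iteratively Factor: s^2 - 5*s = (s)*(s - 5)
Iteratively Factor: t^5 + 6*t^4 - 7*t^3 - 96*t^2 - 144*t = (t + 3)*(t^4 + 3*t^3 - 16*t^2 - 48*t) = (t + 3)^2*(t^3 - 16*t) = (t - 4)*(t + 3)^2*(t^2 + 4*t) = (t - 4)*(t + 3)^2*(t + 4)*(t)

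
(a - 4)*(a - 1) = a^2 - 5*a + 4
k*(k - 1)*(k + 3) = k^3 + 2*k^2 - 3*k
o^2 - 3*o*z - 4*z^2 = (o - 4*z)*(o + z)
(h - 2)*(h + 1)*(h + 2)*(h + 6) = h^4 + 7*h^3 + 2*h^2 - 28*h - 24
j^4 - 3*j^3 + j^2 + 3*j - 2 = (j - 2)*(j - 1)^2*(j + 1)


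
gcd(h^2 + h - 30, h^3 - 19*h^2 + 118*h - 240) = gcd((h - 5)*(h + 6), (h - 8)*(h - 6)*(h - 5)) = h - 5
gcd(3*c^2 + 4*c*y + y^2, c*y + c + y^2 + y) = c + y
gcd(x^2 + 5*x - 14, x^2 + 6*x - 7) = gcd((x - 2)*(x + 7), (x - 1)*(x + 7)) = x + 7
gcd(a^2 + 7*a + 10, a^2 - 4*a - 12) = a + 2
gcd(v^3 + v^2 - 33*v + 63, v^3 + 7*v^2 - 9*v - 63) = v^2 + 4*v - 21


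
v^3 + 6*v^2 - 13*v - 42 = (v - 3)*(v + 2)*(v + 7)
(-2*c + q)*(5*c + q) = -10*c^2 + 3*c*q + q^2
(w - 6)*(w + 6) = w^2 - 36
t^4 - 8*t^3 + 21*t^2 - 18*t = t*(t - 3)^2*(t - 2)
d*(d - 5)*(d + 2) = d^3 - 3*d^2 - 10*d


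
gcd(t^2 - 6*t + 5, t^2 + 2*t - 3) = t - 1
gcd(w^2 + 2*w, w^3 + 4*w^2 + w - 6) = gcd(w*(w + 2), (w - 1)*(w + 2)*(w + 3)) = w + 2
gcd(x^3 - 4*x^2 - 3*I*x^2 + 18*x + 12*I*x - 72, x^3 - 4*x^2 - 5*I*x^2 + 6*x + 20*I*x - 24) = x^2 + x*(-4 - 6*I) + 24*I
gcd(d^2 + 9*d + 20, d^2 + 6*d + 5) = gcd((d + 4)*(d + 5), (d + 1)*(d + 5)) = d + 5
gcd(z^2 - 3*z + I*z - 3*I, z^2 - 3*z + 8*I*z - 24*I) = z - 3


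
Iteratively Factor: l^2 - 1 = (l + 1)*(l - 1)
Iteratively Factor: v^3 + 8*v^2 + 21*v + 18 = (v + 2)*(v^2 + 6*v + 9) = (v + 2)*(v + 3)*(v + 3)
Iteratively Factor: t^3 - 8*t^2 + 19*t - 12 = (t - 4)*(t^2 - 4*t + 3) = (t - 4)*(t - 3)*(t - 1)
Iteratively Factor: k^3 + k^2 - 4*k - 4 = (k + 2)*(k^2 - k - 2) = (k - 2)*(k + 2)*(k + 1)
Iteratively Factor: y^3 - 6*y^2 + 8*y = (y)*(y^2 - 6*y + 8) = y*(y - 4)*(y - 2)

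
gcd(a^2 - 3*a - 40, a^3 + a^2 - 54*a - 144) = a - 8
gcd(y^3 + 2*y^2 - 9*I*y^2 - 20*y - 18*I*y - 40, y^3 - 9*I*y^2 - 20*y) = y^2 - 9*I*y - 20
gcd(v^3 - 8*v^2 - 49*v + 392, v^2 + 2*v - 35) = v + 7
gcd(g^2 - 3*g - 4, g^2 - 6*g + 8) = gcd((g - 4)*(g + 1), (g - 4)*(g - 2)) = g - 4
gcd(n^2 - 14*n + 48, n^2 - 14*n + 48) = n^2 - 14*n + 48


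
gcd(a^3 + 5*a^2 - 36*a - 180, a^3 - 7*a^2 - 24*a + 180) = a^2 - a - 30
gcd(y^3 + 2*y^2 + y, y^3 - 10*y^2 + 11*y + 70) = 1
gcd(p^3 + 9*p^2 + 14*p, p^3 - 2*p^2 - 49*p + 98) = p + 7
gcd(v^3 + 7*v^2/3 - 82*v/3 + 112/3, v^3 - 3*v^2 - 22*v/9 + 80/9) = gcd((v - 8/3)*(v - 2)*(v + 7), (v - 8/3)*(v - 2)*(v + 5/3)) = v^2 - 14*v/3 + 16/3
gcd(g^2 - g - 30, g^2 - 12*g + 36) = g - 6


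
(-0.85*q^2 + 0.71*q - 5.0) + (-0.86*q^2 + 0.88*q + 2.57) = -1.71*q^2 + 1.59*q - 2.43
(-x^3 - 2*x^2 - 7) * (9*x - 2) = -9*x^4 - 16*x^3 + 4*x^2 - 63*x + 14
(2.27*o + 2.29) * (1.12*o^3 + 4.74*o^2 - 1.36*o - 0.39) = 2.5424*o^4 + 13.3246*o^3 + 7.7674*o^2 - 3.9997*o - 0.8931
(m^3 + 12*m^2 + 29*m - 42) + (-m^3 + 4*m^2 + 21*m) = 16*m^2 + 50*m - 42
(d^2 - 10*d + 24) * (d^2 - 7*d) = d^4 - 17*d^3 + 94*d^2 - 168*d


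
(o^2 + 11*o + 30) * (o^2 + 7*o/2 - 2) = o^4 + 29*o^3/2 + 133*o^2/2 + 83*o - 60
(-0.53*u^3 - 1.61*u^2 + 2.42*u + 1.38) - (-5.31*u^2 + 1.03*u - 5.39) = -0.53*u^3 + 3.7*u^2 + 1.39*u + 6.77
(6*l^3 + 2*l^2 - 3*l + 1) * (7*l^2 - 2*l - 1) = 42*l^5 + 2*l^4 - 31*l^3 + 11*l^2 + l - 1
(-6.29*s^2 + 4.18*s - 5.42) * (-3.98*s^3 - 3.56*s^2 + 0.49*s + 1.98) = 25.0342*s^5 + 5.756*s^4 + 3.6087*s^3 + 8.8892*s^2 + 5.6206*s - 10.7316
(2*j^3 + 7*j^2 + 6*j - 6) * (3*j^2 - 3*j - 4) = 6*j^5 + 15*j^4 - 11*j^3 - 64*j^2 - 6*j + 24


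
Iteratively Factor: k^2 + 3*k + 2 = (k + 1)*(k + 2)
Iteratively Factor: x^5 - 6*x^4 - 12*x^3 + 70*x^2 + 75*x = (x + 1)*(x^4 - 7*x^3 - 5*x^2 + 75*x) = (x - 5)*(x + 1)*(x^3 - 2*x^2 - 15*x) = x*(x - 5)*(x + 1)*(x^2 - 2*x - 15) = x*(x - 5)*(x + 1)*(x + 3)*(x - 5)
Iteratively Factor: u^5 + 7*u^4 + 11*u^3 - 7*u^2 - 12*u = (u + 1)*(u^4 + 6*u^3 + 5*u^2 - 12*u) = (u + 1)*(u + 4)*(u^3 + 2*u^2 - 3*u) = u*(u + 1)*(u + 4)*(u^2 + 2*u - 3) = u*(u + 1)*(u + 3)*(u + 4)*(u - 1)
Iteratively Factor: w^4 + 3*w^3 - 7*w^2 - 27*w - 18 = (w - 3)*(w^3 + 6*w^2 + 11*w + 6) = (w - 3)*(w + 3)*(w^2 + 3*w + 2) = (w - 3)*(w + 1)*(w + 3)*(w + 2)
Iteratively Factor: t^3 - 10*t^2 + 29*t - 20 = (t - 5)*(t^2 - 5*t + 4) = (t - 5)*(t - 1)*(t - 4)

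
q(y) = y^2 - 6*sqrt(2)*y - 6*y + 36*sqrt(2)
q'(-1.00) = -16.49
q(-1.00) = 66.40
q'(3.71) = -7.07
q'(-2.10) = -18.69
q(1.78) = 28.30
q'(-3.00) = -20.49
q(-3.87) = 121.95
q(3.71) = 10.94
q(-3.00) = 103.37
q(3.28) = 14.16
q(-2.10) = 85.74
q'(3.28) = -7.93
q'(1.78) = -10.93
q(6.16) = -0.37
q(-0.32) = 55.65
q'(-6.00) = -26.49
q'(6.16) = -2.17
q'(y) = 2*y - 6*sqrt(2) - 6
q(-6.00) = 173.82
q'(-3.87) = -22.23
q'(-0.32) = -15.13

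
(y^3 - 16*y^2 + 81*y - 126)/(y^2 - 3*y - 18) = (y^2 - 10*y + 21)/(y + 3)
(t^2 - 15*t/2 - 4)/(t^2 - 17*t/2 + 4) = (2*t + 1)/(2*t - 1)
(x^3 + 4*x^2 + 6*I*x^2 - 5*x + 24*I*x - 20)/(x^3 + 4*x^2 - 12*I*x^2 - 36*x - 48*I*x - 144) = (x^2 + 6*I*x - 5)/(x^2 - 12*I*x - 36)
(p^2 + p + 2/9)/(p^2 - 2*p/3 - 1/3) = (p + 2/3)/(p - 1)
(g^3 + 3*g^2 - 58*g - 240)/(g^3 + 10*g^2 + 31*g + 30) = (g^2 - 2*g - 48)/(g^2 + 5*g + 6)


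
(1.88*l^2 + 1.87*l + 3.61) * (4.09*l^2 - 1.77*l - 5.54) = 7.6892*l^4 + 4.3207*l^3 + 1.0398*l^2 - 16.7495*l - 19.9994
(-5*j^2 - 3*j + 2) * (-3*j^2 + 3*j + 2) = 15*j^4 - 6*j^3 - 25*j^2 + 4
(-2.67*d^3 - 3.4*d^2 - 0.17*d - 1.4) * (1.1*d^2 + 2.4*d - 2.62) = -2.937*d^5 - 10.148*d^4 - 1.3516*d^3 + 6.96*d^2 - 2.9146*d + 3.668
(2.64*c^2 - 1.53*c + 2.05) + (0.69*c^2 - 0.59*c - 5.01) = 3.33*c^2 - 2.12*c - 2.96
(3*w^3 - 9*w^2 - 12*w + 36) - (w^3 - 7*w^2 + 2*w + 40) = 2*w^3 - 2*w^2 - 14*w - 4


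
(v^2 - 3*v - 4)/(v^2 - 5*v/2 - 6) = 2*(v + 1)/(2*v + 3)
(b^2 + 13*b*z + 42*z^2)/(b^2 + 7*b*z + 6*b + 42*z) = (b + 6*z)/(b + 6)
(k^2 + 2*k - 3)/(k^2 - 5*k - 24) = (k - 1)/(k - 8)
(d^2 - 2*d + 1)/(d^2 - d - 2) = (-d^2 + 2*d - 1)/(-d^2 + d + 2)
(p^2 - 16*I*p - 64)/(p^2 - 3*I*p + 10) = (p^2 - 16*I*p - 64)/(p^2 - 3*I*p + 10)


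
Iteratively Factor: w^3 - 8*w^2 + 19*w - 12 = (w - 4)*(w^2 - 4*w + 3) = (w - 4)*(w - 3)*(w - 1)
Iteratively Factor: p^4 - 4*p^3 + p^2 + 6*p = (p - 3)*(p^3 - p^2 - 2*p) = p*(p - 3)*(p^2 - p - 2) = p*(p - 3)*(p - 2)*(p + 1)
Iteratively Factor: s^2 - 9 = (s + 3)*(s - 3)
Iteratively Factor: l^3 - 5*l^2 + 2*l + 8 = (l - 4)*(l^2 - l - 2) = (l - 4)*(l + 1)*(l - 2)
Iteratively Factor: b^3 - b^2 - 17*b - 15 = (b + 1)*(b^2 - 2*b - 15) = (b + 1)*(b + 3)*(b - 5)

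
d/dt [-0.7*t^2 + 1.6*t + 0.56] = 1.6 - 1.4*t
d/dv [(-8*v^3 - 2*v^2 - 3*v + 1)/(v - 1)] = 2*(-8*v^3 + 11*v^2 + 2*v + 1)/(v^2 - 2*v + 1)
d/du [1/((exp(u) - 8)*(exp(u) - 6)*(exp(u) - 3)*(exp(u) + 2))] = (-4*exp(3*u) + 45*exp(2*u) - 112*exp(u) - 36)*exp(u)/(exp(8*u) - 30*exp(7*u) + 337*exp(6*u) - 1608*exp(5*u) + 1480*exp(4*u) + 12672*exp(3*u) - 30960*exp(2*u) - 20736*exp(u) + 82944)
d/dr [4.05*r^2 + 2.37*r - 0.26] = 8.1*r + 2.37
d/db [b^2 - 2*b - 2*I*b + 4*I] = 2*b - 2 - 2*I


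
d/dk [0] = 0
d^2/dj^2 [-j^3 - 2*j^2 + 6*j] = -6*j - 4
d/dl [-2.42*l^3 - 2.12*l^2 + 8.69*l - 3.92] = -7.26*l^2 - 4.24*l + 8.69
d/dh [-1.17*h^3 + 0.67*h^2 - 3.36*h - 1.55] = -3.51*h^2 + 1.34*h - 3.36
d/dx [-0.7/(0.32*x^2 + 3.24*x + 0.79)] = (0.448*x + 2.268)/(0.32*x^2 + 3.24*x + 0.79)^2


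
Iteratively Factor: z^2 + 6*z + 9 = (z + 3)*(z + 3)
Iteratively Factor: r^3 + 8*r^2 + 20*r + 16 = (r + 2)*(r^2 + 6*r + 8) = (r + 2)*(r + 4)*(r + 2)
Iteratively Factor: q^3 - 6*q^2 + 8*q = (q - 4)*(q^2 - 2*q) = (q - 4)*(q - 2)*(q)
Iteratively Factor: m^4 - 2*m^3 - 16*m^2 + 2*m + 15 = (m + 3)*(m^3 - 5*m^2 - m + 5) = (m - 1)*(m + 3)*(m^2 - 4*m - 5) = (m - 1)*(m + 1)*(m + 3)*(m - 5)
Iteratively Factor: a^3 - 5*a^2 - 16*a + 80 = (a + 4)*(a^2 - 9*a + 20) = (a - 4)*(a + 4)*(a - 5)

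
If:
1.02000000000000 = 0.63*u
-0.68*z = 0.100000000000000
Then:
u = 1.62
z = -0.15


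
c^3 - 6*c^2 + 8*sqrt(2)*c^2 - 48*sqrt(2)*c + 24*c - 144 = (c - 6)*(c + 2*sqrt(2))*(c + 6*sqrt(2))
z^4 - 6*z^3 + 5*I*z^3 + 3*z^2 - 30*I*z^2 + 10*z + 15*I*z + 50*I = (z - 5)*(z - 2)*(z + 1)*(z + 5*I)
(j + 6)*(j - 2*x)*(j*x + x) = j^3*x - 2*j^2*x^2 + 7*j^2*x - 14*j*x^2 + 6*j*x - 12*x^2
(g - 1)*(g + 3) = g^2 + 2*g - 3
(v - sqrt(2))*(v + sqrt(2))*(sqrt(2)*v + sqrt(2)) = sqrt(2)*v^3 + sqrt(2)*v^2 - 2*sqrt(2)*v - 2*sqrt(2)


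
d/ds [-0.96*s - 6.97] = -0.960000000000000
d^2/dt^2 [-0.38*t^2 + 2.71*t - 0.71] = -0.760000000000000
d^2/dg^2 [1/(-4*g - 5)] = -32/(4*g + 5)^3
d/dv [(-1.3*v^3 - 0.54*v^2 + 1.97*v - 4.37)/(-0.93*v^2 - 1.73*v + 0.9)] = (1.209*v^4 + 4.498*v^3 - 0.7437*v^2 - 9.1002*v - 5.7871)/(0.8649*v^4 + 3.2178*v^3 + 1.3189*v^2 - 3.114*v + 0.81)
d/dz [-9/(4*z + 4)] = 9/(4*(z + 1)^2)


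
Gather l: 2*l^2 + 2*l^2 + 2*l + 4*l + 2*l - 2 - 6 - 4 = 4*l^2 + 8*l - 12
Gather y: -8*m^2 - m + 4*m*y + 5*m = -8*m^2 + 4*m*y + 4*m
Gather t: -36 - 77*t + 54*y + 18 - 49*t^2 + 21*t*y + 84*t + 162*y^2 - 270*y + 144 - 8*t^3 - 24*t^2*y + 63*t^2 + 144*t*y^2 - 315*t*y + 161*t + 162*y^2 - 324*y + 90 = -8*t^3 + t^2*(14 - 24*y) + t*(144*y^2 - 294*y + 168) + 324*y^2 - 540*y + 216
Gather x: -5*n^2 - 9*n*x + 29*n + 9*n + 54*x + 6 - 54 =-5*n^2 + 38*n + x*(54 - 9*n) - 48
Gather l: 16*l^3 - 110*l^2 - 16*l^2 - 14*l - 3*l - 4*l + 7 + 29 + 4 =16*l^3 - 126*l^2 - 21*l + 40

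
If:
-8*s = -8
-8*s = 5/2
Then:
No Solution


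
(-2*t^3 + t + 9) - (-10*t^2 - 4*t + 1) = -2*t^3 + 10*t^2 + 5*t + 8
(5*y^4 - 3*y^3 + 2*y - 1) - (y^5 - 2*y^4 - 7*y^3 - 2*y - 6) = -y^5 + 7*y^4 + 4*y^3 + 4*y + 5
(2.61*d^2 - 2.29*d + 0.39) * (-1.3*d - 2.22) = -3.393*d^3 - 2.8172*d^2 + 4.5768*d - 0.8658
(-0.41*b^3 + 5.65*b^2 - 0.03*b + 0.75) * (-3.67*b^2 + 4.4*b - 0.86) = 1.5047*b^5 - 22.5395*b^4 + 25.3227*b^3 - 7.7435*b^2 + 3.3258*b - 0.645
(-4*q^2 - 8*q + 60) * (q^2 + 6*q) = -4*q^4 - 32*q^3 + 12*q^2 + 360*q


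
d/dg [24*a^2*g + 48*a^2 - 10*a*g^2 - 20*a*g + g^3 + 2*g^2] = 24*a^2 - 20*a*g - 20*a + 3*g^2 + 4*g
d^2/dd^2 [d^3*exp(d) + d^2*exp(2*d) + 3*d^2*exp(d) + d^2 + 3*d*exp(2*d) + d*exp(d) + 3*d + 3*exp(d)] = d^3*exp(d) + 4*d^2*exp(2*d) + 9*d^2*exp(d) + 20*d*exp(2*d) + 19*d*exp(d) + 14*exp(2*d) + 11*exp(d) + 2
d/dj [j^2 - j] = 2*j - 1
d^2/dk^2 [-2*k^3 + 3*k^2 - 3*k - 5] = 6 - 12*k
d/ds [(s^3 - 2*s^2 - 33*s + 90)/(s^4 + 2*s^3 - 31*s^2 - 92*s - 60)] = (-s^6 + 4*s^5 + 72*s^4 - 412*s^3 - 1559*s^2 + 5820*s + 10260)/(s^8 + 4*s^7 - 58*s^6 - 308*s^5 + 473*s^4 + 5464*s^3 + 12184*s^2 + 11040*s + 3600)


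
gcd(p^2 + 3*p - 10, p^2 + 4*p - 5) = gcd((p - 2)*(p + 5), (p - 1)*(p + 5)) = p + 5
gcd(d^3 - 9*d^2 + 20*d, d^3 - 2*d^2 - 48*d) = d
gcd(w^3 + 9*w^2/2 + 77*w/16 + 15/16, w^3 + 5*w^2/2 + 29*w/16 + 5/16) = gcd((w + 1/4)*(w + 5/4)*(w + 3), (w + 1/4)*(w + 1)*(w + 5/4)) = w^2 + 3*w/2 + 5/16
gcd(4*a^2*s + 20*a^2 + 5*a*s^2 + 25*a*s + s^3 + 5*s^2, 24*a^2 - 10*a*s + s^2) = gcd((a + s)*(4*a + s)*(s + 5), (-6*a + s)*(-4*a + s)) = 1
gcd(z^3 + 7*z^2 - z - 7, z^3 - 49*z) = z + 7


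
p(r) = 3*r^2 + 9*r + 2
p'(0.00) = 9.00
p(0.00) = 2.00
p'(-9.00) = -45.00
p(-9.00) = 164.00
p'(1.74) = 19.44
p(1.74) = 26.74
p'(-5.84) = -26.04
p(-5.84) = 51.76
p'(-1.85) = -2.10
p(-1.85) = -4.38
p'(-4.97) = -20.82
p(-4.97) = 31.37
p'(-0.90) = 3.60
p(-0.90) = -3.67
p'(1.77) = 19.62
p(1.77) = 27.33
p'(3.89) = 32.34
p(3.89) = 82.41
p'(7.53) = 54.18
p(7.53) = 239.87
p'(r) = 6*r + 9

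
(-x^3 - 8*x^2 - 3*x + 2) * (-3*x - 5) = 3*x^4 + 29*x^3 + 49*x^2 + 9*x - 10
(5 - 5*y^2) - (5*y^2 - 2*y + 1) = -10*y^2 + 2*y + 4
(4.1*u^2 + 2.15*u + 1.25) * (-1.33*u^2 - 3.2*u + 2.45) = -5.453*u^4 - 15.9795*u^3 + 1.5025*u^2 + 1.2675*u + 3.0625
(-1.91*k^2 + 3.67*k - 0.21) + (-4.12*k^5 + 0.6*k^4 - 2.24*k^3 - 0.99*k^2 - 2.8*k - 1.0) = -4.12*k^5 + 0.6*k^4 - 2.24*k^3 - 2.9*k^2 + 0.87*k - 1.21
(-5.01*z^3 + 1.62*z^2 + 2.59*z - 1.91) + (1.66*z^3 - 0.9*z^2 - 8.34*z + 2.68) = -3.35*z^3 + 0.72*z^2 - 5.75*z + 0.77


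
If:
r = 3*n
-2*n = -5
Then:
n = 5/2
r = 15/2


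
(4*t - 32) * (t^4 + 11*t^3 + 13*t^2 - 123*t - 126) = 4*t^5 + 12*t^4 - 300*t^3 - 908*t^2 + 3432*t + 4032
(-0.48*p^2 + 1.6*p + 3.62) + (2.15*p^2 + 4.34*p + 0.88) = 1.67*p^2 + 5.94*p + 4.5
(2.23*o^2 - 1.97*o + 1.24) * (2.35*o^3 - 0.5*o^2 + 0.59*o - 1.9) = 5.2405*o^5 - 5.7445*o^4 + 5.2147*o^3 - 6.0193*o^2 + 4.4746*o - 2.356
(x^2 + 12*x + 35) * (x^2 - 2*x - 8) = x^4 + 10*x^3 + 3*x^2 - 166*x - 280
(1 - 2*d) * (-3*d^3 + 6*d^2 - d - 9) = 6*d^4 - 15*d^3 + 8*d^2 + 17*d - 9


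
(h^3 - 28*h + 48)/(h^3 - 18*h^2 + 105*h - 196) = (h^2 + 4*h - 12)/(h^2 - 14*h + 49)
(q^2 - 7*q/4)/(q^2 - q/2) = (4*q - 7)/(2*(2*q - 1))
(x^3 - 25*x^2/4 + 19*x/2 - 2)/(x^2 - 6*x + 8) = x - 1/4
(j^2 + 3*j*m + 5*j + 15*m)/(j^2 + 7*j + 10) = (j + 3*m)/(j + 2)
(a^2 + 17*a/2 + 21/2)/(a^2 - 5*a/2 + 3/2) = (2*a^2 + 17*a + 21)/(2*a^2 - 5*a + 3)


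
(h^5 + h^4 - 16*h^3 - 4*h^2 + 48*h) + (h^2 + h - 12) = h^5 + h^4 - 16*h^3 - 3*h^2 + 49*h - 12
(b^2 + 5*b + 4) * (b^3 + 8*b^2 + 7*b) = b^5 + 13*b^4 + 51*b^3 + 67*b^2 + 28*b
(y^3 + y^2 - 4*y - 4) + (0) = y^3 + y^2 - 4*y - 4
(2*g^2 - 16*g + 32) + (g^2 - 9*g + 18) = 3*g^2 - 25*g + 50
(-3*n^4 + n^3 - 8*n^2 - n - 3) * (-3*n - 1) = 9*n^5 + 23*n^3 + 11*n^2 + 10*n + 3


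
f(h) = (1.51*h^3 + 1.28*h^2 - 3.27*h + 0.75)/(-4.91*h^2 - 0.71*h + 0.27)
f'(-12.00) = -0.31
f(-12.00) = 3.42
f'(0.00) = -4.81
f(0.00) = 2.78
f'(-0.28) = -545.91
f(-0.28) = 20.66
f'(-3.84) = -0.36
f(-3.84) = 0.77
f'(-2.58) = -0.45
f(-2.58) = 0.27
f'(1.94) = -0.43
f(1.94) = -0.52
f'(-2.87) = -0.42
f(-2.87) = 0.39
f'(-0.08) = -12.55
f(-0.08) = 3.45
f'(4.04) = -0.34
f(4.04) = -1.31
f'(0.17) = 9995.49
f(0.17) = 32.23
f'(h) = (9.82*h + 0.71)*(1.51*h^3 + 1.28*h^2 - 3.27*h + 0.75)/(-4.91*h^2 - 0.71*h + 0.27)^2 + (4.53*h^2 + 2.56*h - 3.27)/(-4.91*h^2 - 0.71*h + 0.27)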